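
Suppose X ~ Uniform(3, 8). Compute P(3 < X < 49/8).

P(3 < X < 49/8) = ∫_{3}^{49/8} f(x) dx
where f(x) = \frac{1}{5}
= \frac{5}{8}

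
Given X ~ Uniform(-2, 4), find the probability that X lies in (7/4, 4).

P(7/4 < X < 4) = ∫_{7/4}^{4} f(x) dx
where f(x) = \frac{1}{6}
= \frac{3}{8}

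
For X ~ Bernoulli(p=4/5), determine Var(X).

For X ~ Bernoulli(p=4/5):
Var(X) = \frac{4}{25}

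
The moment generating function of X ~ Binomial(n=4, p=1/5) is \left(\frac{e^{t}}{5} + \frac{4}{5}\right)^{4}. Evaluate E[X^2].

To find E[X^2], compute M^(2)(0):
M^(1)(t) = \frac{4 \left(\frac{e^{t}}{5} + \frac{4}{5}\right)^{3} e^{t}}{5}
M^(2)(t) = \frac{4 \left(\frac{e^{t}}{5} + \frac{4}{5}\right)^{3} e^{t}}{5} + \frac{12 \left(\frac{e^{t}}{5} + \frac{4}{5}\right)^{2} e^{2 t}}{25}
M^(2)(0) = \frac{32}{25}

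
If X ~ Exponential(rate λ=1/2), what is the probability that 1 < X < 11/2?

P(1 < X < 11/2) = ∫_{1}^{11/2} f(x) dx
where f(x) = \frac{e^{- \frac{x}{2}}}{2}
= - \frac{1}{e^{\frac{11}{4}}} + e^{- \frac{1}{2}}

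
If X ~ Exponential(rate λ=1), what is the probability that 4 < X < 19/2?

P(4 < X < 19/2) = ∫_{4}^{19/2} f(x) dx
where f(x) = e^{- x}
= - \frac{1}{e^{\frac{19}{2}}} + e^{-4}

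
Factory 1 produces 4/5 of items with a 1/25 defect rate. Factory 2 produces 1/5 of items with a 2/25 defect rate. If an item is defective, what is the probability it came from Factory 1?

Using Bayes' theorem:
P(F1) = 4/5, P(D|F1) = 1/25
P(F2) = 1/5, P(D|F2) = 2/25
P(D) = P(D|F1)P(F1) + P(D|F2)P(F2)
     = \frac{6}{125}
P(F1|D) = P(D|F1)P(F1) / P(D)
= \frac{2}{3}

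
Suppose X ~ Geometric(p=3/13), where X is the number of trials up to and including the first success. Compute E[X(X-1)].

E[X(X-1)] = E[X² - X] = E[X²] - E[X]
E[X] = \frac{13}{3}
E[X²] = Var(X) + (E[X])² = \frac{130}{9} + (\frac{13}{3})² = \frac{299}{9}
E[X(X-1)] = \frac{299}{9} - \frac{13}{3} = \frac{260}{9}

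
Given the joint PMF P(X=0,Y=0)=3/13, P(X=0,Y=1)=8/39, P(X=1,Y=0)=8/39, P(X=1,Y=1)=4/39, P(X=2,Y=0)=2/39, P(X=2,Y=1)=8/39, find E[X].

First find marginal of X:
P(X=0) = 17/39
P(X=1) = 4/13
P(X=2) = 10/39
E[X] = 0 × 17/39 + 1 × 4/13 + 2 × 10/39 = 32/39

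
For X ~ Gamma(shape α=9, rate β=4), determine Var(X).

For X ~ Gamma(shape α=9, rate β=4):
Var(X) = \frac{9}{16}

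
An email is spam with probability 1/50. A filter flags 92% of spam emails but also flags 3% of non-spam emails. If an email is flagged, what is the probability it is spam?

Let D = the rare event, + = positive/flagged.
P(D) = 1/50
P(+|D) = 92/100 = 23/25
P(+|D') = 3/100
P(+) = P(+|D)P(D) + P(+|D')P(D')
     = \frac{23}{25} × \frac{1}{50} + \frac{3}{100} × \frac{49}{50}
     = \frac{239}{5000}
P(D|+) = P(+|D)P(D)/P(+) = \frac{92}{239}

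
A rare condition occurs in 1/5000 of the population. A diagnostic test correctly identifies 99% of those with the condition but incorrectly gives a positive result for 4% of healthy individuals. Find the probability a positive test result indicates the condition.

Let D = the rare event, + = positive/flagged.
P(D) = 1/5000
P(+|D) = 99/100
P(+|D') = 4/100 = 1/25
P(+) = P(+|D)P(D) + P(+|D')P(D')
     = \frac{99}{100} × \frac{1}{5000} + \frac{1}{25} × \frac{4999}{5000}
     = \frac{4019}{100000}
P(D|+) = P(+|D)P(D)/P(+) = \frac{99}{20095}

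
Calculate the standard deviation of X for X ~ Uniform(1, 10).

For X ~ Uniform(1, 10):
Var(X) = \frac{27}{4}
SD(X) = √(Var(X)) = √(\frac{27}{4}) = \frac{3 \sqrt{3}}{2}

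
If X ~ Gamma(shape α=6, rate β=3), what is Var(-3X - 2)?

For X ~ Gamma(shape α=6, rate β=3):
Var(X) = \frac{2}{3}
Var(-3X - 2) = (-3)² × Var(X) = 9 × \frac{2}{3} = 6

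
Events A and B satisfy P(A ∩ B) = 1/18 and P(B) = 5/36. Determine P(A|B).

P(A|B) = P(A ∩ B) / P(B)
= (1/18) / (5/36)
= 2/5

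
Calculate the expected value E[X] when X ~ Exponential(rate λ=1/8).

For X ~ Exponential(rate λ=1/8), the expected value is:
E[X] = 8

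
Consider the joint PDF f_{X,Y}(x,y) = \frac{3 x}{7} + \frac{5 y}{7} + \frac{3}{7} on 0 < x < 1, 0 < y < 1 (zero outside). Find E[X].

E[X] = ∫_0^1 ∫_0^1 x × f(x,y) dy dx
= ∫_0^1 ∫_0^1 x × (\frac{3 x}{7} + \frac{5 y}{7} + \frac{3}{7}) dy dx
= \frac{15}{28}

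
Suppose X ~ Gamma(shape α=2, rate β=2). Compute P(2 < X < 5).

P(2 < X < 5) = ∫_{2}^{5} f(x) dx
where f(x) = 4 x e^{- 2 x}
= \frac{-11 + 5 e^{6}}{e^{10}}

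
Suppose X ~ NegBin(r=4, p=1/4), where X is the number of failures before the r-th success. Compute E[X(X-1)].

E[X(X-1)] = E[X² - X] = E[X²] - E[X]
E[X] = 12
E[X²] = Var(X) + (E[X])² = 48 + (12)² = 192
E[X(X-1)] = 192 - 12 = 180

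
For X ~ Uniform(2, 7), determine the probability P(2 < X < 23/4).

P(2 < X < 23/4) = ∫_{2}^{23/4} f(x) dx
where f(x) = \frac{1}{5}
= \frac{3}{4}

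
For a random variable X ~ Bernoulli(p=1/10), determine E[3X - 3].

For X ~ Bernoulli(p=1/10):
E[X] = \frac{1}{10}
E[3X - 3] = 3 × E[X] - 3 = - \frac{27}{10}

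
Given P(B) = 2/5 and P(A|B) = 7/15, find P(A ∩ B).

By definition, P(A|B) = P(A ∩ B) / P(B)
So P(A ∩ B) = P(A|B) × P(B)
= 7/15 × 2/5
= 14/75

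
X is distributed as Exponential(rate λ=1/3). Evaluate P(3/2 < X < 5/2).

P(3/2 < X < 5/2) = ∫_{3/2}^{5/2} f(x) dx
where f(x) = \frac{e^{- \frac{x}{3}}}{3}
= - \frac{1}{e^{\frac{5}{6}}} + e^{- \frac{1}{2}}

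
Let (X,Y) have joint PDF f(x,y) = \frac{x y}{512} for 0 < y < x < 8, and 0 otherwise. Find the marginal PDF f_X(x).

f_X(x) = ∫_0^x \frac{x y}{512} dy = \frac{x^{3}}{1024}
for 0 < x < 8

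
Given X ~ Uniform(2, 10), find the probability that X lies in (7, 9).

P(7 < X < 9) = ∫_{7}^{9} f(x) dx
where f(x) = \frac{1}{8}
= \frac{1}{4}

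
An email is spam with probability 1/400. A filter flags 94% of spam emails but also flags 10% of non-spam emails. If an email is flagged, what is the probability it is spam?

Let D = the rare event, + = positive/flagged.
P(D) = 1/400
P(+|D) = 94/100 = 47/50
P(+|D') = 10/100 = 1/10
P(+) = P(+|D)P(D) + P(+|D')P(D')
     = \frac{47}{50} × \frac{1}{400} + \frac{1}{10} × \frac{399}{400}
     = \frac{1021}{10000}
P(D|+) = P(+|D)P(D)/P(+) = \frac{47}{2042}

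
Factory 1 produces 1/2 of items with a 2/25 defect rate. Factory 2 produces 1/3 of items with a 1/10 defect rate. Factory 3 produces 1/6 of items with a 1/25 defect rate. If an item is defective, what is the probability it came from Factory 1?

Using Bayes' theorem:
P(F1) = 1/2, P(D|F1) = 2/25
P(F2) = 1/3, P(D|F2) = 1/10
P(F3) = 1/6, P(D|F3) = 1/25
P(D) = P(D|F1)P(F1) + P(D|F2)P(F2) + P(D|F3)P(F3)
     = \frac{2}{25}
P(F1|D) = P(D|F1)P(F1) / P(D)
= \frac{1}{2}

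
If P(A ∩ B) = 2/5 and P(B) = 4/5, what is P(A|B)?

P(A|B) = P(A ∩ B) / P(B)
= (2/5) / (4/5)
= 1/2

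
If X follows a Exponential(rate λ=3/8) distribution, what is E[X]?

For X ~ Exponential(rate λ=3/8), the expected value is:
E[X] = \frac{8}{3}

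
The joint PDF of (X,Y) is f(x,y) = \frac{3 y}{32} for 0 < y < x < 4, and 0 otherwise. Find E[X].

f_X(x) = ∫_0^x \frac{3 y}{32} dy = \frac{3 x^{2}}{64}
E[X] = ∫_0^4 x × (\frac{3 x^{2}}{64}) dx = 3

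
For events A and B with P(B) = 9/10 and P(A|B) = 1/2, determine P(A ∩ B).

By definition, P(A|B) = P(A ∩ B) / P(B)
So P(A ∩ B) = P(A|B) × P(B)
= 1/2 × 9/10
= 9/20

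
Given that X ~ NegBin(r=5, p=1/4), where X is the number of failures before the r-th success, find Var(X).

For X ~ NegBin(r=5, p=1/4), where X is the number of failures before the r-th success:
Var(X) = 60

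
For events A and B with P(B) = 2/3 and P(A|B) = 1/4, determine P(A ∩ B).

By definition, P(A|B) = P(A ∩ B) / P(B)
So P(A ∩ B) = P(A|B) × P(B)
= 1/4 × 2/3
= 1/6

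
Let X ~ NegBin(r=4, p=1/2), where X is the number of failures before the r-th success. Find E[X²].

Using the identity E[X²] = Var(X) + (E[X])²:
E[X] = 4
Var(X) = 8
E[X²] = 8 + (4)²
= 24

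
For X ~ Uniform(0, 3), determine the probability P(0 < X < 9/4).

P(0 < X < 9/4) = ∫_{0}^{9/4} f(x) dx
where f(x) = \frac{1}{3}
= \frac{3}{4}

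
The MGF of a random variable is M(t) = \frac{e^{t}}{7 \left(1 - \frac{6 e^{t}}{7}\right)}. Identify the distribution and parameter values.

The MGF M(t) = \frac{e^{t}}{7 \left(1 - \frac{6 e^{t}}{7}\right)} is the standard form for the Geometric distribution.
Comparing with the known MGF formula identifies: Geometric(p=1/7), X = trial number of first success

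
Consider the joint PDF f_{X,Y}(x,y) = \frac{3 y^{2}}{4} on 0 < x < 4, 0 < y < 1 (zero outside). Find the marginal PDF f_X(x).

f_X(x) = ∫_0^1 f(x,y) dy
= ∫_0^1 \frac{3 y^{2}}{4} dy
= \frac{1}{4} for 0 < x < 4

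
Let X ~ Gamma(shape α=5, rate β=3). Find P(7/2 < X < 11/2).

P(7/2 < X < 11/2) = ∫_{7/2}^{11/2} f(x) dx
where f(x) = \frac{81 x^{4} e^{- 3 x}}{8}
= \frac{-510803 + 98051 e^{6}}{128 e^{\frac{33}{2}}}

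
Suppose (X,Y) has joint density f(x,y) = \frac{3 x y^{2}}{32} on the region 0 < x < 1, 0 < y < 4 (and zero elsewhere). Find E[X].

f_X(x) = ∫_0^4 \frac{3 x y^{2}}{32} dy = 2 x
E[X] = ∫_0^1 x × (2 x) dx = \frac{2}{3}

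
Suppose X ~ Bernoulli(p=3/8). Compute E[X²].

Using the identity E[X²] = Var(X) + (E[X])²:
E[X] = \frac{3}{8}
Var(X) = \frac{15}{64}
E[X²] = \frac{15}{64} + (\frac{3}{8})²
= \frac{3}{8}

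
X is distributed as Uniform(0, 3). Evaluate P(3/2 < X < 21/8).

P(3/2 < X < 21/8) = ∫_{3/2}^{21/8} f(x) dx
where f(x) = \frac{1}{3}
= \frac{3}{8}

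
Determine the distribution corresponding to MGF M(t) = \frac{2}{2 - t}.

The MGF M(t) = \frac{2}{2 - t} is the standard form for the Exponential distribution.
Comparing with the known MGF formula identifies: Exponential(rate λ=2)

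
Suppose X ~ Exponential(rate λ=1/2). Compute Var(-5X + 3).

For X ~ Exponential(rate λ=1/2):
Var(X) = 4
Var(-5X + 3) = (-5)² × Var(X) = 25 × 4 = 100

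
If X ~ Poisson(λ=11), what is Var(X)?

For X ~ Poisson(λ=11):
Var(X) = 11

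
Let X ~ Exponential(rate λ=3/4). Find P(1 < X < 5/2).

P(1 < X < 5/2) = ∫_{1}^{5/2} f(x) dx
where f(x) = \frac{3 e^{- \frac{3 x}{4}}}{4}
= - \frac{1}{e^{\frac{15}{8}}} + e^{- \frac{3}{4}}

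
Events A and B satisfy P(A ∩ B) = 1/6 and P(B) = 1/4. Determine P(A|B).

P(A|B) = P(A ∩ B) / P(B)
= (1/6) / (1/4)
= 2/3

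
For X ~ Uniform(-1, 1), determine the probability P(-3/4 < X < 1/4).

P(-3/4 < X < 1/4) = ∫_{-3/4}^{1/4} f(x) dx
where f(x) = \frac{1}{2}
= \frac{1}{2}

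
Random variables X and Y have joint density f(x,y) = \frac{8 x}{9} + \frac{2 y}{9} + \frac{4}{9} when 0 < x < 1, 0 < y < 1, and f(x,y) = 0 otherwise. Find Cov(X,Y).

E[XY] = ∫∫ xy × f(x,y) dx dy = \frac{8}{27}
E[X] = \frac{31}{54}
E[Y] = \frac{14}{27}
Cov(X,Y) = E[XY] - E[X]E[Y] = - \frac{1}{729}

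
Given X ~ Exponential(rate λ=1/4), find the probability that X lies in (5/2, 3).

P(5/2 < X < 3) = ∫_{5/2}^{3} f(x) dx
where f(x) = \frac{e^{- \frac{x}{4}}}{4}
= - \frac{1}{e^{\frac{3}{4}}} + e^{- \frac{5}{8}}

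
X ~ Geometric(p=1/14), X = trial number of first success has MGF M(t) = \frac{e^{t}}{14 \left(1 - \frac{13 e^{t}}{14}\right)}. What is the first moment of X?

To find E[X], compute M^(1)(0):
M^(1)(t) = \frac{e^{t}}{14 \left(1 - \frac{13 e^{t}}{14}\right)} + \frac{13 e^{2 t}}{196 \left(1 - \frac{13 e^{t}}{14}\right)^{2}}
M^(1)(0) = 14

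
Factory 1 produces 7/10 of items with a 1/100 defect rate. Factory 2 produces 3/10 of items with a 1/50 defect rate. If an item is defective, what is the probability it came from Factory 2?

Using Bayes' theorem:
P(F1) = 7/10, P(D|F1) = 1/100
P(F2) = 3/10, P(D|F2) = 1/50
P(D) = P(D|F1)P(F1) + P(D|F2)P(F2)
     = \frac{13}{1000}
P(F2|D) = P(D|F2)P(F2) / P(D)
= \frac{6}{13}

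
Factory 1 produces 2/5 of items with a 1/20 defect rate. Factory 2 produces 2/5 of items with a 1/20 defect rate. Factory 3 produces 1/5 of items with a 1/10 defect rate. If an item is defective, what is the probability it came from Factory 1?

Using Bayes' theorem:
P(F1) = 2/5, P(D|F1) = 1/20
P(F2) = 2/5, P(D|F2) = 1/20
P(F3) = 1/5, P(D|F3) = 1/10
P(D) = P(D|F1)P(F1) + P(D|F2)P(F2) + P(D|F3)P(F3)
     = \frac{3}{50}
P(F1|D) = P(D|F1)P(F1) / P(D)
= \frac{1}{3}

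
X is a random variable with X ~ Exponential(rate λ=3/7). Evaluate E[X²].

Using the identity E[X²] = Var(X) + (E[X])²:
E[X] = \frac{7}{3}
Var(X) = \frac{49}{9}
E[X²] = \frac{49}{9} + (\frac{7}{3})²
= \frac{98}{9}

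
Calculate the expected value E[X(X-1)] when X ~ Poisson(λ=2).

E[X(X-1)] = E[X² - X] = E[X²] - E[X]
E[X] = 2
E[X²] = Var(X) + (E[X])² = 2 + (2)² = 6
E[X(X-1)] = 6 - 2 = 4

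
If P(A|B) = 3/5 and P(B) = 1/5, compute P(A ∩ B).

By definition, P(A|B) = P(A ∩ B) / P(B)
So P(A ∩ B) = P(A|B) × P(B)
= 3/5 × 1/5
= 3/25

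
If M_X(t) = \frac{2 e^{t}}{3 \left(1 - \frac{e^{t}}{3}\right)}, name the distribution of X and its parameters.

The MGF M(t) = \frac{2 e^{t}}{3 \left(1 - \frac{e^{t}}{3}\right)} is the standard form for the Geometric distribution.
Comparing with the known MGF formula identifies: Geometric(p=2/3), X = trial number of first success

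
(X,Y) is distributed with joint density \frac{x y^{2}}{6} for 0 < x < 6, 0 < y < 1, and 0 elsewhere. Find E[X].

f_X(x) = ∫_0^1 \frac{x y^{2}}{6} dy = \frac{x}{18}
E[X] = ∫_0^6 x × (\frac{x}{18}) dx = 4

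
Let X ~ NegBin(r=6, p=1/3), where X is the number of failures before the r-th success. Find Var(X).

For X ~ NegBin(r=6, p=1/3), where X is the number of failures before the r-th success:
Var(X) = 36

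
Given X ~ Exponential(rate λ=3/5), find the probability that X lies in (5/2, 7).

P(5/2 < X < 7) = ∫_{5/2}^{7} f(x) dx
where f(x) = \frac{3 e^{- \frac{3 x}{5}}}{5}
= - \frac{1}{e^{\frac{21}{5}}} + e^{- \frac{3}{2}}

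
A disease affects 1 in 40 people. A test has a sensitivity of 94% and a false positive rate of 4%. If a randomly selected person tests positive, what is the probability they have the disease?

Let D = the rare event, + = positive/flagged.
P(D) = 1/40
P(+|D) = 94/100 = 47/50
P(+|D') = 4/100 = 1/25
P(+) = P(+|D)P(D) + P(+|D')P(D')
     = \frac{47}{50} × \frac{1}{40} + \frac{1}{25} × \frac{39}{40}
     = \frac{1}{16}
P(D|+) = P(+|D)P(D)/P(+) = \frac{47}{125}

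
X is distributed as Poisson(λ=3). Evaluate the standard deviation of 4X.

For X ~ Poisson(λ=3):
Var(X) = 3
SD(X) = √(Var(X)) = √(3) = \sqrt{3}
SD(4X) = |4| × SD(X) = 4 × \sqrt{3} = 4 \sqrt{3}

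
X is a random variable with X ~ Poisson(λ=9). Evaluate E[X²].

Using the identity E[X²] = Var(X) + (E[X])²:
E[X] = 9
Var(X) = 9
E[X²] = 9 + (9)²
= 90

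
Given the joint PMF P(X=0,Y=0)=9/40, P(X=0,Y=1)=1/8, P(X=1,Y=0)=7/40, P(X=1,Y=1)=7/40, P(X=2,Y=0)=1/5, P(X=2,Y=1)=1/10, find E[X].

First find marginal of X:
P(X=0) = 7/20
P(X=1) = 7/20
P(X=2) = 3/10
E[X] = 0 × 7/20 + 1 × 7/20 + 2 × 3/10 = 19/20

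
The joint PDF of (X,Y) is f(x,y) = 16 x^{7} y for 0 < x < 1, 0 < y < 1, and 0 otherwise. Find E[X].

E[X] = ∫_0^1 ∫_0^1 x × f(x,y) dy dx
= ∫_0^1 ∫_0^1 x × (16 x^{7} y) dy dx
= \frac{8}{9}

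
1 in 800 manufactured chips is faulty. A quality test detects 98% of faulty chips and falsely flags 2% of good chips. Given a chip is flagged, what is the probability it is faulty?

Let D = the rare event, + = positive/flagged.
P(D) = 1/800
P(+|D) = 98/100 = 49/50
P(+|D') = 2/100 = 1/50
P(+) = P(+|D)P(D) + P(+|D')P(D')
     = \frac{49}{50} × \frac{1}{800} + \frac{1}{50} × \frac{799}{800}
     = \frac{53}{2500}
P(D|+) = P(+|D)P(D)/P(+) = \frac{49}{848}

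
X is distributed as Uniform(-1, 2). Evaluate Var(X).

For X ~ Uniform(-1, 2):
Var(X) = \frac{3}{4}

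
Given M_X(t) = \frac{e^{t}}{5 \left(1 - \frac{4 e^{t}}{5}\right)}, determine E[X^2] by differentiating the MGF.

To find E[X^2], compute M^(2)(0):
M^(1)(t) = \frac{e^{t}}{5 \left(1 - \frac{4 e^{t}}{5}\right)} + \frac{4 e^{2 t}}{25 \left(1 - \frac{4 e^{t}}{5}\right)^{2}}
M^(2)(t) = \frac{e^{t}}{5 \left(1 - \frac{4 e^{t}}{5}\right)} + \frac{12 e^{2 t}}{25 \left(1 - \frac{4 e^{t}}{5}\right)^{2}} + \frac{32 e^{3 t}}{125 \left(1 - \frac{4 e^{t}}{5}\right)^{3}}
M^(2)(0) = 45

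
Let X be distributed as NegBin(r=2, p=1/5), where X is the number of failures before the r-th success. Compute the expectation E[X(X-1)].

E[X(X-1)] = E[X² - X] = E[X²] - E[X]
E[X] = 8
E[X²] = Var(X) + (E[X])² = 40 + (8)² = 104
E[X(X-1)] = 104 - 8 = 96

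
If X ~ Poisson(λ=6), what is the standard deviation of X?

For X ~ Poisson(λ=6):
Var(X) = 6
SD(X) = √(Var(X)) = √(6) = \sqrt{6}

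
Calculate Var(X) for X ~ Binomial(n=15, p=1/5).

For X ~ Binomial(n=15, p=1/5):
Var(X) = \frac{12}{5}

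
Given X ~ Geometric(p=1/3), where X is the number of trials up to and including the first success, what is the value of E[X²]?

Using the identity E[X²] = Var(X) + (E[X])²:
E[X] = 3
Var(X) = 6
E[X²] = 6 + (3)²
= 15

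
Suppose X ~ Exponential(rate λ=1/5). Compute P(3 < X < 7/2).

P(3 < X < 7/2) = ∫_{3}^{7/2} f(x) dx
where f(x) = \frac{e^{- \frac{x}{5}}}{5}
= - \frac{1}{e^{\frac{7}{10}}} + e^{- \frac{3}{5}}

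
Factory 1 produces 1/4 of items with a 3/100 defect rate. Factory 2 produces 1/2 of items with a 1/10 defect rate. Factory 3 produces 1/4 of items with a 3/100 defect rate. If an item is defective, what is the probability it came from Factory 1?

Using Bayes' theorem:
P(F1) = 1/4, P(D|F1) = 3/100
P(F2) = 1/2, P(D|F2) = 1/10
P(F3) = 1/4, P(D|F3) = 3/100
P(D) = P(D|F1)P(F1) + P(D|F2)P(F2) + P(D|F3)P(F3)
     = \frac{13}{200}
P(F1|D) = P(D|F1)P(F1) / P(D)
= \frac{3}{26}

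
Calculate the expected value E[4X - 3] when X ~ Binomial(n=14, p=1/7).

For X ~ Binomial(n=14, p=1/7):
E[X] = 2
E[4X - 3] = 4 × E[X] - 3 = 5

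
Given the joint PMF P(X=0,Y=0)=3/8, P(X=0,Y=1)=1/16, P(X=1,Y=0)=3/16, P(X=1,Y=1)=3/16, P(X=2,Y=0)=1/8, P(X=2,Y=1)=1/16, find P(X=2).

P(X=2) = P(X=2,Y=0) + P(X=2,Y=1)
= 1/8 + 1/16
= 3/16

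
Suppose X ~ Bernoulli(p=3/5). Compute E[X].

For X ~ Bernoulli(p=3/5), the expected value is:
E[X] = \frac{3}{5}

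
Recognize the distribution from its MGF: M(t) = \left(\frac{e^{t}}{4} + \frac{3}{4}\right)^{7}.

The MGF M(t) = \left(\frac{e^{t}}{4} + \frac{3}{4}\right)^{7} is the standard form for the Binomial distribution.
Comparing with the known MGF formula identifies: Binomial(n=7, p=1/4)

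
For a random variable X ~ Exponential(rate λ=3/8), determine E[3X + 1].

For X ~ Exponential(rate λ=3/8):
E[X] = \frac{8}{3}
E[3X + 1] = 3 × E[X] + 1 = 9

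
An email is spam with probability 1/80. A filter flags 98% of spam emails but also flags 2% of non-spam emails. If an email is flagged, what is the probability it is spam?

Let D = the rare event, + = positive/flagged.
P(D) = 1/80
P(+|D) = 98/100 = 49/50
P(+|D') = 2/100 = 1/50
P(+) = P(+|D)P(D) + P(+|D')P(D')
     = \frac{49}{50} × \frac{1}{80} + \frac{1}{50} × \frac{79}{80}
     = \frac{4}{125}
P(D|+) = P(+|D)P(D)/P(+) = \frac{49}{128}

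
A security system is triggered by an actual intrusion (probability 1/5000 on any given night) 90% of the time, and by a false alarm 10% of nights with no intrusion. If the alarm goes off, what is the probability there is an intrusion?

Let D = the rare event, + = positive/flagged.
P(D) = 1/5000
P(+|D) = 90/100 = 9/10
P(+|D') = 10/100 = 1/10
P(+) = P(+|D)P(D) + P(+|D')P(D')
     = \frac{9}{10} × \frac{1}{5000} + \frac{1}{10} × \frac{4999}{5000}
     = \frac{313}{3125}
P(D|+) = P(+|D)P(D)/P(+) = \frac{9}{5008}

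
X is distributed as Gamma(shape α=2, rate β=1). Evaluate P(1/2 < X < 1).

P(1/2 < X < 1) = ∫_{1/2}^{1} f(x) dx
where f(x) = x e^{- x}
= - \frac{2}{e} + \frac{3}{2 e^{\frac{1}{2}}}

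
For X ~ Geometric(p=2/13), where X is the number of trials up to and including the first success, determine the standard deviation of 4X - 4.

For X ~ Geometric(p=2/13), where X is the number of trials up to and including the first success:
Var(X) = \frac{143}{4}
SD(X) = √(Var(X)) = √(\frac{143}{4}) = \frac{\sqrt{143}}{2}
SD(4X - 4) = |4| × SD(X) = 4 × \frac{\sqrt{143}}{2} = 2 \sqrt{143}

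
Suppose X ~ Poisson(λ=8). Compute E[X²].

Using the identity E[X²] = Var(X) + (E[X])²:
E[X] = 8
Var(X) = 8
E[X²] = 8 + (8)²
= 72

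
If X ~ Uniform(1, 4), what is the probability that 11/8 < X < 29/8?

P(11/8 < X < 29/8) = ∫_{11/8}^{29/8} f(x) dx
where f(x) = \frac{1}{3}
= \frac{3}{4}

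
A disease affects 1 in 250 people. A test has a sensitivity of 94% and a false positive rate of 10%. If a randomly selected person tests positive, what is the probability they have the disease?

Let D = the rare event, + = positive/flagged.
P(D) = 1/250
P(+|D) = 94/100 = 47/50
P(+|D') = 10/100 = 1/10
P(+) = P(+|D)P(D) + P(+|D')P(D')
     = \frac{47}{50} × \frac{1}{250} + \frac{1}{10} × \frac{249}{250}
     = \frac{323}{3125}
P(D|+) = P(+|D)P(D)/P(+) = \frac{47}{1292}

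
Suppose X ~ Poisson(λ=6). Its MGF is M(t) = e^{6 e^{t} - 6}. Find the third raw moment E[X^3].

To find E[X^3], compute M^(3)(0):
M^(1)(t) = 6 e^{t} e^{6 e^{t} - 6}
M^(2)(t) = 36 e^{2 t} e^{6 e^{t} - 6} + 6 e^{t} e^{6 e^{t} - 6}
M^(3)(t) = 216 e^{3 t} e^{6 e^{t} - 6} + 108 e^{2 t} e^{6 e^{t} - 6} + 6 e^{t} e^{6 e^{t} - 6}
M^(3)(0) = 330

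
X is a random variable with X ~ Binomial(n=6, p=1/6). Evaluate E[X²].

Using the identity E[X²] = Var(X) + (E[X])²:
E[X] = 1
Var(X) = \frac{5}{6}
E[X²] = \frac{5}{6} + (1)²
= \frac{11}{6}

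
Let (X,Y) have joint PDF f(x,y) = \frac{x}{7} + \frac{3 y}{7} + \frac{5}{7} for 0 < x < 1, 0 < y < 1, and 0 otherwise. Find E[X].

E[X] = ∫_0^1 ∫_0^1 x × f(x,y) dy dx
= ∫_0^1 ∫_0^1 x × (\frac{x}{7} + \frac{3 y}{7} + \frac{5}{7}) dy dx
= \frac{43}{84}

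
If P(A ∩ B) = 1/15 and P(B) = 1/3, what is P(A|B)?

P(A|B) = P(A ∩ B) / P(B)
= (1/15) / (1/3)
= 1/5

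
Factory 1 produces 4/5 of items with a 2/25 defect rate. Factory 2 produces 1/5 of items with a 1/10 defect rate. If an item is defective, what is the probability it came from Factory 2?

Using Bayes' theorem:
P(F1) = 4/5, P(D|F1) = 2/25
P(F2) = 1/5, P(D|F2) = 1/10
P(D) = P(D|F1)P(F1) + P(D|F2)P(F2)
     = \frac{21}{250}
P(F2|D) = P(D|F2)P(F2) / P(D)
= \frac{5}{21}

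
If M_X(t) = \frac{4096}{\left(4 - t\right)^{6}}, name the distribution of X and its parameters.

The MGF M(t) = \frac{4096}{\left(4 - t\right)^{6}} is the standard form for the Gamma distribution.
Comparing with the known MGF formula identifies: Gamma(shape α=6, rate β=4)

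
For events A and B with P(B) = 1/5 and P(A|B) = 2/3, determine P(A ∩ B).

By definition, P(A|B) = P(A ∩ B) / P(B)
So P(A ∩ B) = P(A|B) × P(B)
= 2/3 × 1/5
= 2/15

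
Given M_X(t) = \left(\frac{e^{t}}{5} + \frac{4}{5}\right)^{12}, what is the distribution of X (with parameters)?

The MGF M(t) = \left(\frac{e^{t}}{5} + \frac{4}{5}\right)^{12} is the standard form for the Binomial distribution.
Comparing with the known MGF formula identifies: Binomial(n=12, p=1/5)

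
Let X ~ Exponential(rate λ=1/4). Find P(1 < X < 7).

P(1 < X < 7) = ∫_{1}^{7} f(x) dx
where f(x) = \frac{e^{- \frac{x}{4}}}{4}
= - \frac{1 - e^{\frac{3}{2}}}{e^{\frac{7}{4}}}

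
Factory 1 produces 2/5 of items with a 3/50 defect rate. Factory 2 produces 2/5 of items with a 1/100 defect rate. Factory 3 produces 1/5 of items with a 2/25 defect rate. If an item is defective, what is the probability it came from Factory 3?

Using Bayes' theorem:
P(F1) = 2/5, P(D|F1) = 3/50
P(F2) = 2/5, P(D|F2) = 1/100
P(F3) = 1/5, P(D|F3) = 2/25
P(D) = P(D|F1)P(F1) + P(D|F2)P(F2) + P(D|F3)P(F3)
     = \frac{11}{250}
P(F3|D) = P(D|F3)P(F3) / P(D)
= \frac{4}{11}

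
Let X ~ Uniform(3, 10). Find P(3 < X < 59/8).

P(3 < X < 59/8) = ∫_{3}^{59/8} f(x) dx
where f(x) = \frac{1}{7}
= \frac{5}{8}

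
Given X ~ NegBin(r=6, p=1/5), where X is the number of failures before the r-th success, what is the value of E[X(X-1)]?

E[X(X-1)] = E[X² - X] = E[X²] - E[X]
E[X] = 24
E[X²] = Var(X) + (E[X])² = 120 + (24)² = 696
E[X(X-1)] = 696 - 24 = 672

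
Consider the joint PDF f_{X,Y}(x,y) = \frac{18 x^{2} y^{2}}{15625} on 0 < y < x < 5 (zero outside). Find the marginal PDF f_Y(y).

f_Y(y) = ∫_y^5 \frac{18 x^{2} y^{2}}{15625} dx = \frac{6 y^{2} \left(125 - y^{3}\right)}{15625}
for 0 < y < 5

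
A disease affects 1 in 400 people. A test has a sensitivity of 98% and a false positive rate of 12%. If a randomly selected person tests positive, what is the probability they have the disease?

Let D = the rare event, + = positive/flagged.
P(D) = 1/400
P(+|D) = 98/100 = 49/50
P(+|D') = 12/100 = 3/25
P(+) = P(+|D)P(D) + P(+|D')P(D')
     = \frac{49}{50} × \frac{1}{400} + \frac{3}{25} × \frac{399}{400}
     = \frac{2443}{20000}
P(D|+) = P(+|D)P(D)/P(+) = \frac{7}{349}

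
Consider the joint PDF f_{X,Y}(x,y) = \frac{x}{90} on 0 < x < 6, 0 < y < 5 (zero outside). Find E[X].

f_X(x) = ∫_0^5 \frac{x}{90} dy = \frac{x}{18}
E[X] = ∫_0^6 x × (\frac{x}{18}) dx = 4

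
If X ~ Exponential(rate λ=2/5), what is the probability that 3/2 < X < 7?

P(3/2 < X < 7) = ∫_{3/2}^{7} f(x) dx
where f(x) = \frac{2 e^{- \frac{2 x}{5}}}{5}
= - \frac{1 - e^{\frac{11}{5}}}{e^{\frac{14}{5}}}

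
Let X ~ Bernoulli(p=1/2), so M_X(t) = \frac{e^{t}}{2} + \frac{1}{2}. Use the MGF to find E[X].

To find E[X], compute M^(1)(0):
M^(1)(t) = \frac{e^{t}}{2}
M^(1)(0) = \frac{1}{2}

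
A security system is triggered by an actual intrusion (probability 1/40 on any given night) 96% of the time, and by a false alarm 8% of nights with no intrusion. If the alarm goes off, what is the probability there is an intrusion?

Let D = the rare event, + = positive/flagged.
P(D) = 1/40
P(+|D) = 96/100 = 24/25
P(+|D') = 8/100 = 2/25
P(+) = P(+|D)P(D) + P(+|D')P(D')
     = \frac{24}{25} × \frac{1}{40} + \frac{2}{25} × \frac{39}{40}
     = \frac{51}{500}
P(D|+) = P(+|D)P(D)/P(+) = \frac{4}{17}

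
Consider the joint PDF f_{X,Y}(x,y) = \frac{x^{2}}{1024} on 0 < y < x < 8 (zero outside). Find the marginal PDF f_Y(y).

f_Y(y) = ∫_y^8 \frac{x^{2}}{1024} dx = \frac{1}{6} - \frac{y^{3}}{3072}
for 0 < y < 8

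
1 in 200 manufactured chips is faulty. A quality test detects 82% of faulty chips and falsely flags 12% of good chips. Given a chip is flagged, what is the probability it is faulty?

Let D = the rare event, + = positive/flagged.
P(D) = 1/200
P(+|D) = 82/100 = 41/50
P(+|D') = 12/100 = 3/25
P(+) = P(+|D)P(D) + P(+|D')P(D')
     = \frac{41}{50} × \frac{1}{200} + \frac{3}{25} × \frac{199}{200}
     = \frac{247}{2000}
P(D|+) = P(+|D)P(D)/P(+) = \frac{41}{1235}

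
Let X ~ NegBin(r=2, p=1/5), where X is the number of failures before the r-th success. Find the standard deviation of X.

For X ~ NegBin(r=2, p=1/5), where X is the number of failures before the r-th success:
Var(X) = 40
SD(X) = √(Var(X)) = √(40) = 2 \sqrt{10}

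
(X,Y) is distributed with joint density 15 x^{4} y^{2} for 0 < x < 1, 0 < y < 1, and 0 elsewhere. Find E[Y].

E[Y] = ∫_0^1 ∫_0^1 y × f(x,y) dx dy
= \frac{3}{4}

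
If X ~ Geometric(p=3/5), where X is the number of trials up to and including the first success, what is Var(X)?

For X ~ Geometric(p=3/5), where X is the number of trials up to and including the first success:
Var(X) = \frac{10}{9}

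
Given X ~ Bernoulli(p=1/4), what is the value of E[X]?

For X ~ Bernoulli(p=1/4), the expected value is:
E[X] = \frac{1}{4}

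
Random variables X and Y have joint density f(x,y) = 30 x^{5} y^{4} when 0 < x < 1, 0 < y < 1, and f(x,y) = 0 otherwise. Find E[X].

E[X] = ∫_0^1 ∫_0^1 x × f(x,y) dy dx
= ∫_0^1 ∫_0^1 x × (30 x^{5} y^{4}) dy dx
= \frac{6}{7}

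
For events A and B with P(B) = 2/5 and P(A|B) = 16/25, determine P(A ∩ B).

By definition, P(A|B) = P(A ∩ B) / P(B)
So P(A ∩ B) = P(A|B) × P(B)
= 16/25 × 2/5
= 32/125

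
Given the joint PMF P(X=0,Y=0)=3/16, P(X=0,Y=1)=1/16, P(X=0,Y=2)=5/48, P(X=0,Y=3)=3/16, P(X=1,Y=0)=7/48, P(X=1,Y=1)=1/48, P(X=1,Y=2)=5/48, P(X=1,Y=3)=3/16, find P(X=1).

P(X=1) = P(X=1,Y=0) + P(X=1,Y=1) + P(X=1,Y=2) + P(X=1,Y=3)
= 7/48 + 1/48 + 5/48 + 3/16
= 11/24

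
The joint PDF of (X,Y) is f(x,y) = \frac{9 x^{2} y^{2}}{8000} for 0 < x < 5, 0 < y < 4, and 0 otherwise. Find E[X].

f_X(x) = ∫_0^4 \frac{9 x^{2} y^{2}}{8000} dy = \frac{3 x^{2}}{125}
E[X] = ∫_0^5 x × (\frac{3 x^{2}}{125}) dx = \frac{15}{4}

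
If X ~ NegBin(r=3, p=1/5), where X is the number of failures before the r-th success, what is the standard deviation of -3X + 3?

For X ~ NegBin(r=3, p=1/5), where X is the number of failures before the r-th success:
Var(X) = 60
SD(X) = √(Var(X)) = √(60) = 2 \sqrt{15}
SD(-3X + 3) = |-3| × SD(X) = 3 × 2 \sqrt{15} = 6 \sqrt{15}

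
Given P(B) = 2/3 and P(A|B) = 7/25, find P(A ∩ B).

By definition, P(A|B) = P(A ∩ B) / P(B)
So P(A ∩ B) = P(A|B) × P(B)
= 7/25 × 2/3
= 14/75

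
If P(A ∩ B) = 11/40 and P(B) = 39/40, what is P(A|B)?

P(A|B) = P(A ∩ B) / P(B)
= (11/40) / (39/40)
= 11/39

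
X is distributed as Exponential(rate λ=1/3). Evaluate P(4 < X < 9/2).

P(4 < X < 9/2) = ∫_{4}^{9/2} f(x) dx
where f(x) = \frac{e^{- \frac{x}{3}}}{3}
= - \frac{1}{e^{\frac{3}{2}}} + e^{- \frac{4}{3}}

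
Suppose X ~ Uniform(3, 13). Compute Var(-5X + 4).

For X ~ Uniform(3, 13):
Var(X) = \frac{25}{3}
Var(-5X + 4) = (-5)² × Var(X) = 25 × \frac{25}{3} = \frac{625}{3}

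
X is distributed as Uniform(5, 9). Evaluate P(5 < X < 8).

P(5 < X < 8) = ∫_{5}^{8} f(x) dx
where f(x) = \frac{1}{4}
= \frac{3}{4}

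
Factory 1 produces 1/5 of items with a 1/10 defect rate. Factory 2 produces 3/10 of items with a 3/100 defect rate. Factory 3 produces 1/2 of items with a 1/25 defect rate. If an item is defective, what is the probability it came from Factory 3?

Using Bayes' theorem:
P(F1) = 1/5, P(D|F1) = 1/10
P(F2) = 3/10, P(D|F2) = 3/100
P(F3) = 1/2, P(D|F3) = 1/25
P(D) = P(D|F1)P(F1) + P(D|F2)P(F2) + P(D|F3)P(F3)
     = \frac{49}{1000}
P(F3|D) = P(D|F3)P(F3) / P(D)
= \frac{20}{49}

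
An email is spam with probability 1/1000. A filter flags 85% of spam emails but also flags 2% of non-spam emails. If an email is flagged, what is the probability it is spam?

Let D = the rare event, + = positive/flagged.
P(D) = 1/1000
P(+|D) = 85/100 = 17/20
P(+|D') = 2/100 = 1/50
P(+) = P(+|D)P(D) + P(+|D')P(D')
     = \frac{17}{20} × \frac{1}{1000} + \frac{1}{50} × \frac{999}{1000}
     = \frac{2083}{100000}
P(D|+) = P(+|D)P(D)/P(+) = \frac{85}{2083}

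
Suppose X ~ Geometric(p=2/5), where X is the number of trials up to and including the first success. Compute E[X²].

Using the identity E[X²] = Var(X) + (E[X])²:
E[X] = \frac{5}{2}
Var(X) = \frac{15}{4}
E[X²] = \frac{15}{4} + (\frac{5}{2})²
= 10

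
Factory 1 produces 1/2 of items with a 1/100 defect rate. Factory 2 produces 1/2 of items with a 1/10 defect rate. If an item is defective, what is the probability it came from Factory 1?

Using Bayes' theorem:
P(F1) = 1/2, P(D|F1) = 1/100
P(F2) = 1/2, P(D|F2) = 1/10
P(D) = P(D|F1)P(F1) + P(D|F2)P(F2)
     = \frac{11}{200}
P(F1|D) = P(D|F1)P(F1) / P(D)
= \frac{1}{11}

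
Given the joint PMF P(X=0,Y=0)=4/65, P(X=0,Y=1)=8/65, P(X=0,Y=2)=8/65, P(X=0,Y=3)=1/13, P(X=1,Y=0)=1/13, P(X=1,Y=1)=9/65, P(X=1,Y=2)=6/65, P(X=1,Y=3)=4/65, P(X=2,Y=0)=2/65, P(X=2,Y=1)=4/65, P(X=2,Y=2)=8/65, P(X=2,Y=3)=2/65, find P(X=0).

P(X=0) = P(X=0,Y=0) + P(X=0,Y=1) + P(X=0,Y=2) + P(X=0,Y=3)
= 4/65 + 8/65 + 8/65 + 1/13
= 5/13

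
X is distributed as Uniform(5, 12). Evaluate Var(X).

For X ~ Uniform(5, 12):
Var(X) = \frac{49}{12}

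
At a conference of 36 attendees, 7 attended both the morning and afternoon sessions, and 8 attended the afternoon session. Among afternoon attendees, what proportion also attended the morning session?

P(A ∩ B) = 7/36
P(B) = 8/36 = 2/9
P(A|B) = P(A ∩ B) / P(B) = (7/36) / (2/9) = 7/8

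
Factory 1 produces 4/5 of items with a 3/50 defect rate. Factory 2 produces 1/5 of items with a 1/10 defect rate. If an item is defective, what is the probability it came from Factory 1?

Using Bayes' theorem:
P(F1) = 4/5, P(D|F1) = 3/50
P(F2) = 1/5, P(D|F2) = 1/10
P(D) = P(D|F1)P(F1) + P(D|F2)P(F2)
     = \frac{17}{250}
P(F1|D) = P(D|F1)P(F1) / P(D)
= \frac{12}{17}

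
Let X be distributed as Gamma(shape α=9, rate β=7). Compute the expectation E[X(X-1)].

E[X(X-1)] = E[X² - X] = E[X²] - E[X]
E[X] = \frac{9}{7}
E[X²] = Var(X) + (E[X])² = \frac{9}{49} + (\frac{9}{7})² = \frac{90}{49}
E[X(X-1)] = \frac{90}{49} - \frac{9}{7} = \frac{27}{49}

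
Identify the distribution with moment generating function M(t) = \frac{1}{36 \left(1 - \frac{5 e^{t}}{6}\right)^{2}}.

The MGF M(t) = \frac{1}{36 \left(1 - \frac{5 e^{t}}{6}\right)^{2}} is the standard form for the NegativeBinomial distribution.
Comparing with the known MGF formula identifies: NegBin(r=2, p=1/6), X = failures before r-th success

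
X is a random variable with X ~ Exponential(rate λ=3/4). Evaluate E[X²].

Using the identity E[X²] = Var(X) + (E[X])²:
E[X] = \frac{4}{3}
Var(X) = \frac{16}{9}
E[X²] = \frac{16}{9} + (\frac{4}{3})²
= \frac{32}{9}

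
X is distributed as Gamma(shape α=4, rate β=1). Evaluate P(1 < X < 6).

P(1 < X < 6) = ∫_{1}^{6} f(x) dx
where f(x) = \frac{x^{3} e^{- x}}{6}
= \frac{-183 + 8 e^{5}}{3 e^{6}}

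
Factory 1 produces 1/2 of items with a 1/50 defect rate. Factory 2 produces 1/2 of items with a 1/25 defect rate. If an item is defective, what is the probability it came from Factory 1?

Using Bayes' theorem:
P(F1) = 1/2, P(D|F1) = 1/50
P(F2) = 1/2, P(D|F2) = 1/25
P(D) = P(D|F1)P(F1) + P(D|F2)P(F2)
     = \frac{3}{100}
P(F1|D) = P(D|F1)P(F1) / P(D)
= \frac{1}{3}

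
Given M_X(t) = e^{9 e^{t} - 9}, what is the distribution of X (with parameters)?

The MGF M(t) = e^{9 e^{t} - 9} is the standard form for the Poisson distribution.
Comparing with the known MGF formula identifies: Poisson(λ=9)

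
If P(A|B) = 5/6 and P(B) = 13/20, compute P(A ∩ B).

By definition, P(A|B) = P(A ∩ B) / P(B)
So P(A ∩ B) = P(A|B) × P(B)
= 5/6 × 13/20
= 13/24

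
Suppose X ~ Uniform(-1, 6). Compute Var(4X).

For X ~ Uniform(-1, 6):
Var(X) = \frac{49}{12}
Var(4X) = (4)² × Var(X) = 16 × \frac{49}{12} = \frac{196}{3}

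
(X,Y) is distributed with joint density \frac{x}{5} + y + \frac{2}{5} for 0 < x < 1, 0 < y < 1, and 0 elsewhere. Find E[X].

E[X] = ∫_0^1 ∫_0^1 x × f(x,y) dy dx
= ∫_0^1 ∫_0^1 x × (\frac{x}{5} + y + \frac{2}{5}) dy dx
= \frac{31}{60}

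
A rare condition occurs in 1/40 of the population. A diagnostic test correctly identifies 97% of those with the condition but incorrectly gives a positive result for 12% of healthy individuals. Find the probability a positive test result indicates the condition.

Let D = the rare event, + = positive/flagged.
P(D) = 1/40
P(+|D) = 97/100
P(+|D') = 12/100 = 3/25
P(+) = P(+|D)P(D) + P(+|D')P(D')
     = \frac{97}{100} × \frac{1}{40} + \frac{3}{25} × \frac{39}{40}
     = \frac{113}{800}
P(D|+) = P(+|D)P(D)/P(+) = \frac{97}{565}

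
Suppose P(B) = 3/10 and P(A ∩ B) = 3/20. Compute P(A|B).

P(A|B) = P(A ∩ B) / P(B)
= (3/20) / (3/10)
= 1/2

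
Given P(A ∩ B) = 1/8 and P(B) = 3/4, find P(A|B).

P(A|B) = P(A ∩ B) / P(B)
= (1/8) / (3/4)
= 1/6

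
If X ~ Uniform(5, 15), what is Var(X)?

For X ~ Uniform(5, 15):
Var(X) = \frac{25}{3}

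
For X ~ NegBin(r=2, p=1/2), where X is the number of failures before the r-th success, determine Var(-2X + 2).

For X ~ NegBin(r=2, p=1/2), where X is the number of failures before the r-th success:
Var(X) = 4
Var(-2X + 2) = (-2)² × Var(X) = 4 × 4 = 16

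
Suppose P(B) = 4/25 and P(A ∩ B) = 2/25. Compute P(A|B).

P(A|B) = P(A ∩ B) / P(B)
= (2/25) / (4/25)
= 1/2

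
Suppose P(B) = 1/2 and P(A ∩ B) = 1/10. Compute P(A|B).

P(A|B) = P(A ∩ B) / P(B)
= (1/10) / (1/2)
= 1/5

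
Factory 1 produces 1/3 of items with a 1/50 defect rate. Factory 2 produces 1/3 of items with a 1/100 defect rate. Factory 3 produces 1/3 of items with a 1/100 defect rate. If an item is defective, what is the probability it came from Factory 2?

Using Bayes' theorem:
P(F1) = 1/3, P(D|F1) = 1/50
P(F2) = 1/3, P(D|F2) = 1/100
P(F3) = 1/3, P(D|F3) = 1/100
P(D) = P(D|F1)P(F1) + P(D|F2)P(F2) + P(D|F3)P(F3)
     = \frac{1}{75}
P(F2|D) = P(D|F2)P(F2) / P(D)
= \frac{1}{4}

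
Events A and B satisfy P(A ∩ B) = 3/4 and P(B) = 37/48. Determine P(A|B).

P(A|B) = P(A ∩ B) / P(B)
= (3/4) / (37/48)
= 36/37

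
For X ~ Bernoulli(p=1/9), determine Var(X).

For X ~ Bernoulli(p=1/9):
Var(X) = \frac{8}{81}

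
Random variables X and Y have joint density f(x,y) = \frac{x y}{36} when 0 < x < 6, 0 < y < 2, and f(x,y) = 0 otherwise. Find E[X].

f_X(x) = ∫_0^2 \frac{x y}{36} dy = \frac{x}{18}
E[X] = ∫_0^6 x × (\frac{x}{18}) dx = 4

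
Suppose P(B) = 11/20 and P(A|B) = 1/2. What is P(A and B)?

By definition, P(A|B) = P(A ∩ B) / P(B)
So P(A ∩ B) = P(A|B) × P(B)
= 1/2 × 11/20
= 11/40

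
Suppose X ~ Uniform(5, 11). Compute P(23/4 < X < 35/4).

P(23/4 < X < 35/4) = ∫_{23/4}^{35/4} f(x) dx
where f(x) = \frac{1}{6}
= \frac{1}{2}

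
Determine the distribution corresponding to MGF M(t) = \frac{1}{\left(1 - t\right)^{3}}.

The MGF M(t) = \frac{1}{\left(1 - t\right)^{3}} is the standard form for the Gamma distribution.
Comparing with the known MGF formula identifies: Gamma(shape α=3, rate β=1)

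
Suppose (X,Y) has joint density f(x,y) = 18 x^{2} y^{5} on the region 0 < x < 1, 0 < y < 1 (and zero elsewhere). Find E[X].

E[X] = ∫_0^1 ∫_0^1 x × f(x,y) dy dx
= ∫_0^1 ∫_0^1 x × (18 x^{2} y^{5}) dy dx
= \frac{3}{4}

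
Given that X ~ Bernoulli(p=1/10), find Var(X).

For X ~ Bernoulli(p=1/10):
Var(X) = \frac{9}{100}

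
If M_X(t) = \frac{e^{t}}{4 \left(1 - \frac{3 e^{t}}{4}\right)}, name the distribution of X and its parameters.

The MGF M(t) = \frac{e^{t}}{4 \left(1 - \frac{3 e^{t}}{4}\right)} is the standard form for the Geometric distribution.
Comparing with the known MGF formula identifies: Geometric(p=1/4), X = trial number of first success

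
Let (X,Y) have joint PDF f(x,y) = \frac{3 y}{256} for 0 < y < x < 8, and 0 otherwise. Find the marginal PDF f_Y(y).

f_Y(y) = ∫_y^8 \frac{3 y}{256} dx = \frac{3 y \left(8 - y\right)}{256}
for 0 < y < 8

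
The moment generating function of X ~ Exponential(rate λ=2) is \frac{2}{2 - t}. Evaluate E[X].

To find E[X], compute M^(1)(0):
M^(1)(t) = \frac{2}{\left(2 - t\right)^{2}}
M^(1)(0) = \frac{1}{2}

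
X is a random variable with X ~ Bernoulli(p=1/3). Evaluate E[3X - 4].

For X ~ Bernoulli(p=1/3):
E[X] = \frac{1}{3}
E[3X - 4] = 3 × E[X] - 4 = -3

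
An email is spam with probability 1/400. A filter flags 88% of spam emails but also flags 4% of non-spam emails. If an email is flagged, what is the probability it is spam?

Let D = the rare event, + = positive/flagged.
P(D) = 1/400
P(+|D) = 88/100 = 22/25
P(+|D') = 4/100 = 1/25
P(+) = P(+|D)P(D) + P(+|D')P(D')
     = \frac{22}{25} × \frac{1}{400} + \frac{1}{25} × \frac{399}{400}
     = \frac{421}{10000}
P(D|+) = P(+|D)P(D)/P(+) = \frac{22}{421}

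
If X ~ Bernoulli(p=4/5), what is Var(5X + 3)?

For X ~ Bernoulli(p=4/5):
Var(X) = \frac{4}{25}
Var(5X + 3) = (5)² × Var(X) = 25 × \frac{4}{25} = 4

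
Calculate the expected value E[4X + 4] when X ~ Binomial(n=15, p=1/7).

For X ~ Binomial(n=15, p=1/7):
E[X] = \frac{15}{7}
E[4X + 4] = 4 × E[X] + 4 = \frac{88}{7}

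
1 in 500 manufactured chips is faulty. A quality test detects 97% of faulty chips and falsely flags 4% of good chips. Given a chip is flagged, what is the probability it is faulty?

Let D = the rare event, + = positive/flagged.
P(D) = 1/500
P(+|D) = 97/100
P(+|D') = 4/100 = 1/25
P(+) = P(+|D)P(D) + P(+|D')P(D')
     = \frac{97}{100} × \frac{1}{500} + \frac{1}{25} × \frac{499}{500}
     = \frac{2093}{50000}
P(D|+) = P(+|D)P(D)/P(+) = \frac{97}{2093}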